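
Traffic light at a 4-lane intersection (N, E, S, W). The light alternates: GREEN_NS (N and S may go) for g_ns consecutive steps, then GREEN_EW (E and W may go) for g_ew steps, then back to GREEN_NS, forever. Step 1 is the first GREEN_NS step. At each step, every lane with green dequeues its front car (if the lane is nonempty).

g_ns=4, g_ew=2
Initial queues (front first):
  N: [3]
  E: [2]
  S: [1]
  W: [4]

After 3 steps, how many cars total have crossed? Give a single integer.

Step 1 [NS]: N:car3-GO,E:wait,S:car1-GO,W:wait | queues: N=0 E=1 S=0 W=1
Step 2 [NS]: N:empty,E:wait,S:empty,W:wait | queues: N=0 E=1 S=0 W=1
Step 3 [NS]: N:empty,E:wait,S:empty,W:wait | queues: N=0 E=1 S=0 W=1
Cars crossed by step 3: 2

Answer: 2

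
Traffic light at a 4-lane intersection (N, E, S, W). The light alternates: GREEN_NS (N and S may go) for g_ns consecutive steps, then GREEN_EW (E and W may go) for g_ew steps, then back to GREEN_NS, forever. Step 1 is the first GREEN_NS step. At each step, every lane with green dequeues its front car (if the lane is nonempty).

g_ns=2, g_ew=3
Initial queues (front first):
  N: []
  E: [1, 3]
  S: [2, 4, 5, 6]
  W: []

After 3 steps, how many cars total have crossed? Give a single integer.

Answer: 3

Derivation:
Step 1 [NS]: N:empty,E:wait,S:car2-GO,W:wait | queues: N=0 E=2 S=3 W=0
Step 2 [NS]: N:empty,E:wait,S:car4-GO,W:wait | queues: N=0 E=2 S=2 W=0
Step 3 [EW]: N:wait,E:car1-GO,S:wait,W:empty | queues: N=0 E=1 S=2 W=0
Cars crossed by step 3: 3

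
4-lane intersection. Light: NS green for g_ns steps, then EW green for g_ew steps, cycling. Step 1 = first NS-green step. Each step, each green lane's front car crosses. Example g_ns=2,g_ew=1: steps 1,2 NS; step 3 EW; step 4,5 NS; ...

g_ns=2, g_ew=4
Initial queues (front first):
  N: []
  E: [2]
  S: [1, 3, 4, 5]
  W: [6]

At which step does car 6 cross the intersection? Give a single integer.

Step 1 [NS]: N:empty,E:wait,S:car1-GO,W:wait | queues: N=0 E=1 S=3 W=1
Step 2 [NS]: N:empty,E:wait,S:car3-GO,W:wait | queues: N=0 E=1 S=2 W=1
Step 3 [EW]: N:wait,E:car2-GO,S:wait,W:car6-GO | queues: N=0 E=0 S=2 W=0
Step 4 [EW]: N:wait,E:empty,S:wait,W:empty | queues: N=0 E=0 S=2 W=0
Step 5 [EW]: N:wait,E:empty,S:wait,W:empty | queues: N=0 E=0 S=2 W=0
Step 6 [EW]: N:wait,E:empty,S:wait,W:empty | queues: N=0 E=0 S=2 W=0
Step 7 [NS]: N:empty,E:wait,S:car4-GO,W:wait | queues: N=0 E=0 S=1 W=0
Step 8 [NS]: N:empty,E:wait,S:car5-GO,W:wait | queues: N=0 E=0 S=0 W=0
Car 6 crosses at step 3

3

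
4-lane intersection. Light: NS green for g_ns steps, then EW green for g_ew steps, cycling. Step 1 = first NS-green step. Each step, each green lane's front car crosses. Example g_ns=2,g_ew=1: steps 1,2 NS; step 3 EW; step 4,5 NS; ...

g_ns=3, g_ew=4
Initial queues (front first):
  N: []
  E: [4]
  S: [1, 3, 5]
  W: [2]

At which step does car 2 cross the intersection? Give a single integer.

Step 1 [NS]: N:empty,E:wait,S:car1-GO,W:wait | queues: N=0 E=1 S=2 W=1
Step 2 [NS]: N:empty,E:wait,S:car3-GO,W:wait | queues: N=0 E=1 S=1 W=1
Step 3 [NS]: N:empty,E:wait,S:car5-GO,W:wait | queues: N=0 E=1 S=0 W=1
Step 4 [EW]: N:wait,E:car4-GO,S:wait,W:car2-GO | queues: N=0 E=0 S=0 W=0
Car 2 crosses at step 4

4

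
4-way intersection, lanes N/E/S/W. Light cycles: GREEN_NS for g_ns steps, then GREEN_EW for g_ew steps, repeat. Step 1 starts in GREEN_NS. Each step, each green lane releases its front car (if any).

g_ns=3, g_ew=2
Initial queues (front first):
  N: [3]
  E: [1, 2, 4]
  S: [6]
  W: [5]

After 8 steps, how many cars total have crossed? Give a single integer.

Answer: 5

Derivation:
Step 1 [NS]: N:car3-GO,E:wait,S:car6-GO,W:wait | queues: N=0 E=3 S=0 W=1
Step 2 [NS]: N:empty,E:wait,S:empty,W:wait | queues: N=0 E=3 S=0 W=1
Step 3 [NS]: N:empty,E:wait,S:empty,W:wait | queues: N=0 E=3 S=0 W=1
Step 4 [EW]: N:wait,E:car1-GO,S:wait,W:car5-GO | queues: N=0 E=2 S=0 W=0
Step 5 [EW]: N:wait,E:car2-GO,S:wait,W:empty | queues: N=0 E=1 S=0 W=0
Step 6 [NS]: N:empty,E:wait,S:empty,W:wait | queues: N=0 E=1 S=0 W=0
Step 7 [NS]: N:empty,E:wait,S:empty,W:wait | queues: N=0 E=1 S=0 W=0
Step 8 [NS]: N:empty,E:wait,S:empty,W:wait | queues: N=0 E=1 S=0 W=0
Cars crossed by step 8: 5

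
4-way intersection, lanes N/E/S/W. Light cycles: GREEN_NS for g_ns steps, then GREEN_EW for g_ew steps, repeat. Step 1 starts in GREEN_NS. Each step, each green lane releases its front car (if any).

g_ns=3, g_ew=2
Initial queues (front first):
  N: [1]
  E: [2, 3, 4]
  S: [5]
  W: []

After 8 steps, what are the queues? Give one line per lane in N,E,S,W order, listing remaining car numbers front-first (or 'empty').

Step 1 [NS]: N:car1-GO,E:wait,S:car5-GO,W:wait | queues: N=0 E=3 S=0 W=0
Step 2 [NS]: N:empty,E:wait,S:empty,W:wait | queues: N=0 E=3 S=0 W=0
Step 3 [NS]: N:empty,E:wait,S:empty,W:wait | queues: N=0 E=3 S=0 W=0
Step 4 [EW]: N:wait,E:car2-GO,S:wait,W:empty | queues: N=0 E=2 S=0 W=0
Step 5 [EW]: N:wait,E:car3-GO,S:wait,W:empty | queues: N=0 E=1 S=0 W=0
Step 6 [NS]: N:empty,E:wait,S:empty,W:wait | queues: N=0 E=1 S=0 W=0
Step 7 [NS]: N:empty,E:wait,S:empty,W:wait | queues: N=0 E=1 S=0 W=0
Step 8 [NS]: N:empty,E:wait,S:empty,W:wait | queues: N=0 E=1 S=0 W=0

N: empty
E: 4
S: empty
W: empty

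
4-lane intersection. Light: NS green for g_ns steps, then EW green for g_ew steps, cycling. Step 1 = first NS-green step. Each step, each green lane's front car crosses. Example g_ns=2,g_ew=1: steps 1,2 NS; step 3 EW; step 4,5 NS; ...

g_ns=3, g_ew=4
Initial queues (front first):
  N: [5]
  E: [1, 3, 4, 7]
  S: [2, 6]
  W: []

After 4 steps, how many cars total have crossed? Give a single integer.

Answer: 4

Derivation:
Step 1 [NS]: N:car5-GO,E:wait,S:car2-GO,W:wait | queues: N=0 E=4 S=1 W=0
Step 2 [NS]: N:empty,E:wait,S:car6-GO,W:wait | queues: N=0 E=4 S=0 W=0
Step 3 [NS]: N:empty,E:wait,S:empty,W:wait | queues: N=0 E=4 S=0 W=0
Step 4 [EW]: N:wait,E:car1-GO,S:wait,W:empty | queues: N=0 E=3 S=0 W=0
Cars crossed by step 4: 4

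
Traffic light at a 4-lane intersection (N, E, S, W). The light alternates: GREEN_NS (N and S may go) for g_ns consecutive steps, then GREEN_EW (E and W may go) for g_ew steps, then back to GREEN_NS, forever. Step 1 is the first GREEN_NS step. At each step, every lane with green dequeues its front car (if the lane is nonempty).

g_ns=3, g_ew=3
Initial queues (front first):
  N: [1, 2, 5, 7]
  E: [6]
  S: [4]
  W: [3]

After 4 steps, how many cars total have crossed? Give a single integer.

Step 1 [NS]: N:car1-GO,E:wait,S:car4-GO,W:wait | queues: N=3 E=1 S=0 W=1
Step 2 [NS]: N:car2-GO,E:wait,S:empty,W:wait | queues: N=2 E=1 S=0 W=1
Step 3 [NS]: N:car5-GO,E:wait,S:empty,W:wait | queues: N=1 E=1 S=0 W=1
Step 4 [EW]: N:wait,E:car6-GO,S:wait,W:car3-GO | queues: N=1 E=0 S=0 W=0
Cars crossed by step 4: 6

Answer: 6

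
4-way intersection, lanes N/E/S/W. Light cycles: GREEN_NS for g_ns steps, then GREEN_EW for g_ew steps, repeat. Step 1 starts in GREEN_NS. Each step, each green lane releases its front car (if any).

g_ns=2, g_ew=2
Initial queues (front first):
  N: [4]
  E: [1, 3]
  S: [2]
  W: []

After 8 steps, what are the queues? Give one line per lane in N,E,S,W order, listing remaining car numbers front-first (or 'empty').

Step 1 [NS]: N:car4-GO,E:wait,S:car2-GO,W:wait | queues: N=0 E=2 S=0 W=0
Step 2 [NS]: N:empty,E:wait,S:empty,W:wait | queues: N=0 E=2 S=0 W=0
Step 3 [EW]: N:wait,E:car1-GO,S:wait,W:empty | queues: N=0 E=1 S=0 W=0
Step 4 [EW]: N:wait,E:car3-GO,S:wait,W:empty | queues: N=0 E=0 S=0 W=0

N: empty
E: empty
S: empty
W: empty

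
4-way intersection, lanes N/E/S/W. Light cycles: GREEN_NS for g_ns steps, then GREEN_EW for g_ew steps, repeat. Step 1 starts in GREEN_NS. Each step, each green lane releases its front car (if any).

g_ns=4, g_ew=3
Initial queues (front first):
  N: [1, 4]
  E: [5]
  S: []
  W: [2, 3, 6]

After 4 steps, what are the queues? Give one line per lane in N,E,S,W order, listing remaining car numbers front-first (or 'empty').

Step 1 [NS]: N:car1-GO,E:wait,S:empty,W:wait | queues: N=1 E=1 S=0 W=3
Step 2 [NS]: N:car4-GO,E:wait,S:empty,W:wait | queues: N=0 E=1 S=0 W=3
Step 3 [NS]: N:empty,E:wait,S:empty,W:wait | queues: N=0 E=1 S=0 W=3
Step 4 [NS]: N:empty,E:wait,S:empty,W:wait | queues: N=0 E=1 S=0 W=3

N: empty
E: 5
S: empty
W: 2 3 6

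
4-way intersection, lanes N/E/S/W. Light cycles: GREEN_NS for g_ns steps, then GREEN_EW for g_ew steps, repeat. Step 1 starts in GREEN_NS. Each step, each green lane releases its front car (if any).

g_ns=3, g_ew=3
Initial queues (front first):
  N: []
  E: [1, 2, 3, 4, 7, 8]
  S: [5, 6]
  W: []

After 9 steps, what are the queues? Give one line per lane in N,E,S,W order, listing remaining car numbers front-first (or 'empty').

Step 1 [NS]: N:empty,E:wait,S:car5-GO,W:wait | queues: N=0 E=6 S=1 W=0
Step 2 [NS]: N:empty,E:wait,S:car6-GO,W:wait | queues: N=0 E=6 S=0 W=0
Step 3 [NS]: N:empty,E:wait,S:empty,W:wait | queues: N=0 E=6 S=0 W=0
Step 4 [EW]: N:wait,E:car1-GO,S:wait,W:empty | queues: N=0 E=5 S=0 W=0
Step 5 [EW]: N:wait,E:car2-GO,S:wait,W:empty | queues: N=0 E=4 S=0 W=0
Step 6 [EW]: N:wait,E:car3-GO,S:wait,W:empty | queues: N=0 E=3 S=0 W=0
Step 7 [NS]: N:empty,E:wait,S:empty,W:wait | queues: N=0 E=3 S=0 W=0
Step 8 [NS]: N:empty,E:wait,S:empty,W:wait | queues: N=0 E=3 S=0 W=0
Step 9 [NS]: N:empty,E:wait,S:empty,W:wait | queues: N=0 E=3 S=0 W=0

N: empty
E: 4 7 8
S: empty
W: empty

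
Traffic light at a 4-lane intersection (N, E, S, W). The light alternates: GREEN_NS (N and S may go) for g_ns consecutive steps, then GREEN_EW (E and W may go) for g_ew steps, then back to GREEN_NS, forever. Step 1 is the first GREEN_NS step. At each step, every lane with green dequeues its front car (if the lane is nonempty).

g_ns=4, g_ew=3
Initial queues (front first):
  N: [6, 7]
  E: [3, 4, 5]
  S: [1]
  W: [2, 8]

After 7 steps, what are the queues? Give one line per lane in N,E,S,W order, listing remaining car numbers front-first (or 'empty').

Step 1 [NS]: N:car6-GO,E:wait,S:car1-GO,W:wait | queues: N=1 E=3 S=0 W=2
Step 2 [NS]: N:car7-GO,E:wait,S:empty,W:wait | queues: N=0 E=3 S=0 W=2
Step 3 [NS]: N:empty,E:wait,S:empty,W:wait | queues: N=0 E=3 S=0 W=2
Step 4 [NS]: N:empty,E:wait,S:empty,W:wait | queues: N=0 E=3 S=0 W=2
Step 5 [EW]: N:wait,E:car3-GO,S:wait,W:car2-GO | queues: N=0 E=2 S=0 W=1
Step 6 [EW]: N:wait,E:car4-GO,S:wait,W:car8-GO | queues: N=0 E=1 S=0 W=0
Step 7 [EW]: N:wait,E:car5-GO,S:wait,W:empty | queues: N=0 E=0 S=0 W=0

N: empty
E: empty
S: empty
W: empty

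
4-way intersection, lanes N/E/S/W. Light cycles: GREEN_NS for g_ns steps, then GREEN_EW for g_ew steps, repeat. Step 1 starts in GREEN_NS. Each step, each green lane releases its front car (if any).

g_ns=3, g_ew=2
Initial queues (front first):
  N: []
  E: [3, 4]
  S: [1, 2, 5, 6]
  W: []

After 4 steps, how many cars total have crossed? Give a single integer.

Step 1 [NS]: N:empty,E:wait,S:car1-GO,W:wait | queues: N=0 E=2 S=3 W=0
Step 2 [NS]: N:empty,E:wait,S:car2-GO,W:wait | queues: N=0 E=2 S=2 W=0
Step 3 [NS]: N:empty,E:wait,S:car5-GO,W:wait | queues: N=0 E=2 S=1 W=0
Step 4 [EW]: N:wait,E:car3-GO,S:wait,W:empty | queues: N=0 E=1 S=1 W=0
Cars crossed by step 4: 4

Answer: 4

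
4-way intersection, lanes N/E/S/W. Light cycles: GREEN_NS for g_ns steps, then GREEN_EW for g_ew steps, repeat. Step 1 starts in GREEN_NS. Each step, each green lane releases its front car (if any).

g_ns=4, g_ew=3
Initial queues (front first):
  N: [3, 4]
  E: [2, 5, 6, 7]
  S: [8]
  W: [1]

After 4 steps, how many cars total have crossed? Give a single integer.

Step 1 [NS]: N:car3-GO,E:wait,S:car8-GO,W:wait | queues: N=1 E=4 S=0 W=1
Step 2 [NS]: N:car4-GO,E:wait,S:empty,W:wait | queues: N=0 E=4 S=0 W=1
Step 3 [NS]: N:empty,E:wait,S:empty,W:wait | queues: N=0 E=4 S=0 W=1
Step 4 [NS]: N:empty,E:wait,S:empty,W:wait | queues: N=0 E=4 S=0 W=1
Cars crossed by step 4: 3

Answer: 3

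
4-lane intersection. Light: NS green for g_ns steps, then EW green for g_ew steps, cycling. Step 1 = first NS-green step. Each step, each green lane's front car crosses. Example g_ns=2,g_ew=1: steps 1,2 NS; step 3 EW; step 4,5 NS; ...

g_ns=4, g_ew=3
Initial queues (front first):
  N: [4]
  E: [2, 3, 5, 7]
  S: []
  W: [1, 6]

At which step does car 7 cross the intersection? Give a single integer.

Step 1 [NS]: N:car4-GO,E:wait,S:empty,W:wait | queues: N=0 E=4 S=0 W=2
Step 2 [NS]: N:empty,E:wait,S:empty,W:wait | queues: N=0 E=4 S=0 W=2
Step 3 [NS]: N:empty,E:wait,S:empty,W:wait | queues: N=0 E=4 S=0 W=2
Step 4 [NS]: N:empty,E:wait,S:empty,W:wait | queues: N=0 E=4 S=0 W=2
Step 5 [EW]: N:wait,E:car2-GO,S:wait,W:car1-GO | queues: N=0 E=3 S=0 W=1
Step 6 [EW]: N:wait,E:car3-GO,S:wait,W:car6-GO | queues: N=0 E=2 S=0 W=0
Step 7 [EW]: N:wait,E:car5-GO,S:wait,W:empty | queues: N=0 E=1 S=0 W=0
Step 8 [NS]: N:empty,E:wait,S:empty,W:wait | queues: N=0 E=1 S=0 W=0
Step 9 [NS]: N:empty,E:wait,S:empty,W:wait | queues: N=0 E=1 S=0 W=0
Step 10 [NS]: N:empty,E:wait,S:empty,W:wait | queues: N=0 E=1 S=0 W=0
Step 11 [NS]: N:empty,E:wait,S:empty,W:wait | queues: N=0 E=1 S=0 W=0
Step 12 [EW]: N:wait,E:car7-GO,S:wait,W:empty | queues: N=0 E=0 S=0 W=0
Car 7 crosses at step 12

12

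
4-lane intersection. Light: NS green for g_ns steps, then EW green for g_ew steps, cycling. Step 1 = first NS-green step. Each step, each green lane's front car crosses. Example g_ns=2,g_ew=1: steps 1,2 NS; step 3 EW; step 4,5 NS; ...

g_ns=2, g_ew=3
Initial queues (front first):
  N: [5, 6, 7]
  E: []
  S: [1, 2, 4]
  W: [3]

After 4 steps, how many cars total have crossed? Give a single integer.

Answer: 5

Derivation:
Step 1 [NS]: N:car5-GO,E:wait,S:car1-GO,W:wait | queues: N=2 E=0 S=2 W=1
Step 2 [NS]: N:car6-GO,E:wait,S:car2-GO,W:wait | queues: N=1 E=0 S=1 W=1
Step 3 [EW]: N:wait,E:empty,S:wait,W:car3-GO | queues: N=1 E=0 S=1 W=0
Step 4 [EW]: N:wait,E:empty,S:wait,W:empty | queues: N=1 E=0 S=1 W=0
Cars crossed by step 4: 5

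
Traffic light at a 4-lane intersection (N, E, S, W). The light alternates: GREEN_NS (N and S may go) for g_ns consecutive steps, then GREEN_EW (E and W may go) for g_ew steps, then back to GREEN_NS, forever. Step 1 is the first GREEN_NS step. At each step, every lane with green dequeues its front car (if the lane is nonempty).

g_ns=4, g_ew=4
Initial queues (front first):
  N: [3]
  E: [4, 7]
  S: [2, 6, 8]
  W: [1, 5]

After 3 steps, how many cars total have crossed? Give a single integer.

Step 1 [NS]: N:car3-GO,E:wait,S:car2-GO,W:wait | queues: N=0 E=2 S=2 W=2
Step 2 [NS]: N:empty,E:wait,S:car6-GO,W:wait | queues: N=0 E=2 S=1 W=2
Step 3 [NS]: N:empty,E:wait,S:car8-GO,W:wait | queues: N=0 E=2 S=0 W=2
Cars crossed by step 3: 4

Answer: 4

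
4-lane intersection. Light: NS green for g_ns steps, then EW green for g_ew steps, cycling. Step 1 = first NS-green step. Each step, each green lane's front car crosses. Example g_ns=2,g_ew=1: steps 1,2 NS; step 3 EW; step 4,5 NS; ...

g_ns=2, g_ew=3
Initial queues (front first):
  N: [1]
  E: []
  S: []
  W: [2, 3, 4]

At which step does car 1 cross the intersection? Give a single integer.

Step 1 [NS]: N:car1-GO,E:wait,S:empty,W:wait | queues: N=0 E=0 S=0 W=3
Step 2 [NS]: N:empty,E:wait,S:empty,W:wait | queues: N=0 E=0 S=0 W=3
Step 3 [EW]: N:wait,E:empty,S:wait,W:car2-GO | queues: N=0 E=0 S=0 W=2
Step 4 [EW]: N:wait,E:empty,S:wait,W:car3-GO | queues: N=0 E=0 S=0 W=1
Step 5 [EW]: N:wait,E:empty,S:wait,W:car4-GO | queues: N=0 E=0 S=0 W=0
Car 1 crosses at step 1

1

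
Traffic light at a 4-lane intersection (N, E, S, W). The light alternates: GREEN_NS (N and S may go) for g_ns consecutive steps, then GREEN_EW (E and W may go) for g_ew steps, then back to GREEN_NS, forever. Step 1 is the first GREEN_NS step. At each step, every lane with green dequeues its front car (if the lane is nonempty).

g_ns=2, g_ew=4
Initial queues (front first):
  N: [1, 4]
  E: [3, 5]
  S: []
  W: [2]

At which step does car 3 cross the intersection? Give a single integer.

Step 1 [NS]: N:car1-GO,E:wait,S:empty,W:wait | queues: N=1 E=2 S=0 W=1
Step 2 [NS]: N:car4-GO,E:wait,S:empty,W:wait | queues: N=0 E=2 S=0 W=1
Step 3 [EW]: N:wait,E:car3-GO,S:wait,W:car2-GO | queues: N=0 E=1 S=0 W=0
Step 4 [EW]: N:wait,E:car5-GO,S:wait,W:empty | queues: N=0 E=0 S=0 W=0
Car 3 crosses at step 3

3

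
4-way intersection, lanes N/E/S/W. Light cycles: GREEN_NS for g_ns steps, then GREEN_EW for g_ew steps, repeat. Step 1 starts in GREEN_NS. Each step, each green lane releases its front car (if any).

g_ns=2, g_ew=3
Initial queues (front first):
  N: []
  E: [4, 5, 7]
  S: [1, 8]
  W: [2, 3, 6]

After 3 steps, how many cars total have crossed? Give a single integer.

Answer: 4

Derivation:
Step 1 [NS]: N:empty,E:wait,S:car1-GO,W:wait | queues: N=0 E=3 S=1 W=3
Step 2 [NS]: N:empty,E:wait,S:car8-GO,W:wait | queues: N=0 E=3 S=0 W=3
Step 3 [EW]: N:wait,E:car4-GO,S:wait,W:car2-GO | queues: N=0 E=2 S=0 W=2
Cars crossed by step 3: 4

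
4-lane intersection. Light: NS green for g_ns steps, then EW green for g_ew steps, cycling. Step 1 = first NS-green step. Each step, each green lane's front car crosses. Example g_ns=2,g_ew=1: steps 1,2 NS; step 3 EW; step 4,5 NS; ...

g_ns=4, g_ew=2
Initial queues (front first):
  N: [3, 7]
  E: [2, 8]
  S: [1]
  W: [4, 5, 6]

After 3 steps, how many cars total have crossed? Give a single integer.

Answer: 3

Derivation:
Step 1 [NS]: N:car3-GO,E:wait,S:car1-GO,W:wait | queues: N=1 E=2 S=0 W=3
Step 2 [NS]: N:car7-GO,E:wait,S:empty,W:wait | queues: N=0 E=2 S=0 W=3
Step 3 [NS]: N:empty,E:wait,S:empty,W:wait | queues: N=0 E=2 S=0 W=3
Cars crossed by step 3: 3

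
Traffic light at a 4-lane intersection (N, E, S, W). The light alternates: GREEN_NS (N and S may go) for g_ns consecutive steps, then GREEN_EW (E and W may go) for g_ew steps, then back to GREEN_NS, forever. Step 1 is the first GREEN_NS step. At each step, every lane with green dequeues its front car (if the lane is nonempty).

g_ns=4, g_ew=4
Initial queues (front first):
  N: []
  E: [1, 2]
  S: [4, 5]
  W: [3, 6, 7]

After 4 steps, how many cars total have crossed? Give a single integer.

Answer: 2

Derivation:
Step 1 [NS]: N:empty,E:wait,S:car4-GO,W:wait | queues: N=0 E=2 S=1 W=3
Step 2 [NS]: N:empty,E:wait,S:car5-GO,W:wait | queues: N=0 E=2 S=0 W=3
Step 3 [NS]: N:empty,E:wait,S:empty,W:wait | queues: N=0 E=2 S=0 W=3
Step 4 [NS]: N:empty,E:wait,S:empty,W:wait | queues: N=0 E=2 S=0 W=3
Cars crossed by step 4: 2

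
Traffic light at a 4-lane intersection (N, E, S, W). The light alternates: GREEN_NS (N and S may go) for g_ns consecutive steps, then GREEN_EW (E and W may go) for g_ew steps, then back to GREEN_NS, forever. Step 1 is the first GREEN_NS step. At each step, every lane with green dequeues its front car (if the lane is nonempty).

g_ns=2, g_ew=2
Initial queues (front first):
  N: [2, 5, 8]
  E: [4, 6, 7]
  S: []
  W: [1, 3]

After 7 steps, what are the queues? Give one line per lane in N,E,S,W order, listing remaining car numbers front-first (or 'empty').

Step 1 [NS]: N:car2-GO,E:wait,S:empty,W:wait | queues: N=2 E=3 S=0 W=2
Step 2 [NS]: N:car5-GO,E:wait,S:empty,W:wait | queues: N=1 E=3 S=0 W=2
Step 3 [EW]: N:wait,E:car4-GO,S:wait,W:car1-GO | queues: N=1 E=2 S=0 W=1
Step 4 [EW]: N:wait,E:car6-GO,S:wait,W:car3-GO | queues: N=1 E=1 S=0 W=0
Step 5 [NS]: N:car8-GO,E:wait,S:empty,W:wait | queues: N=0 E=1 S=0 W=0
Step 6 [NS]: N:empty,E:wait,S:empty,W:wait | queues: N=0 E=1 S=0 W=0
Step 7 [EW]: N:wait,E:car7-GO,S:wait,W:empty | queues: N=0 E=0 S=0 W=0

N: empty
E: empty
S: empty
W: empty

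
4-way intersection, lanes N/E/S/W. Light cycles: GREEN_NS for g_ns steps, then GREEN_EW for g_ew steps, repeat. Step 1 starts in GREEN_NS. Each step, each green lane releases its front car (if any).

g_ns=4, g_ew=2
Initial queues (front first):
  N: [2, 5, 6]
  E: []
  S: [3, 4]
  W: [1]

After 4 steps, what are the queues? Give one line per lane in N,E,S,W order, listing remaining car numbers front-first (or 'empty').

Step 1 [NS]: N:car2-GO,E:wait,S:car3-GO,W:wait | queues: N=2 E=0 S=1 W=1
Step 2 [NS]: N:car5-GO,E:wait,S:car4-GO,W:wait | queues: N=1 E=0 S=0 W=1
Step 3 [NS]: N:car6-GO,E:wait,S:empty,W:wait | queues: N=0 E=0 S=0 W=1
Step 4 [NS]: N:empty,E:wait,S:empty,W:wait | queues: N=0 E=0 S=0 W=1

N: empty
E: empty
S: empty
W: 1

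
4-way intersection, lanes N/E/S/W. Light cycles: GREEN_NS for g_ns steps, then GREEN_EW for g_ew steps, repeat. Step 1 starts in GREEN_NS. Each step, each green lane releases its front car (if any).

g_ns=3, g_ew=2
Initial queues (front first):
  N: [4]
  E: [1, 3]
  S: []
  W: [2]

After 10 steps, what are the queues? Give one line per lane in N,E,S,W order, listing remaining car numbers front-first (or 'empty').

Step 1 [NS]: N:car4-GO,E:wait,S:empty,W:wait | queues: N=0 E=2 S=0 W=1
Step 2 [NS]: N:empty,E:wait,S:empty,W:wait | queues: N=0 E=2 S=0 W=1
Step 3 [NS]: N:empty,E:wait,S:empty,W:wait | queues: N=0 E=2 S=0 W=1
Step 4 [EW]: N:wait,E:car1-GO,S:wait,W:car2-GO | queues: N=0 E=1 S=0 W=0
Step 5 [EW]: N:wait,E:car3-GO,S:wait,W:empty | queues: N=0 E=0 S=0 W=0

N: empty
E: empty
S: empty
W: empty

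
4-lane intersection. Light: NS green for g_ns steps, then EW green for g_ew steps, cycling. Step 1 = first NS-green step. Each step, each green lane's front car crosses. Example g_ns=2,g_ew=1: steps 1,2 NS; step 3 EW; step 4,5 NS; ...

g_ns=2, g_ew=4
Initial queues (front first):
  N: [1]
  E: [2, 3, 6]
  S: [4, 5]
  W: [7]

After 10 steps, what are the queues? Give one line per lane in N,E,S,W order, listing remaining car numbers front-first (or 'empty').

Step 1 [NS]: N:car1-GO,E:wait,S:car4-GO,W:wait | queues: N=0 E=3 S=1 W=1
Step 2 [NS]: N:empty,E:wait,S:car5-GO,W:wait | queues: N=0 E=3 S=0 W=1
Step 3 [EW]: N:wait,E:car2-GO,S:wait,W:car7-GO | queues: N=0 E=2 S=0 W=0
Step 4 [EW]: N:wait,E:car3-GO,S:wait,W:empty | queues: N=0 E=1 S=0 W=0
Step 5 [EW]: N:wait,E:car6-GO,S:wait,W:empty | queues: N=0 E=0 S=0 W=0

N: empty
E: empty
S: empty
W: empty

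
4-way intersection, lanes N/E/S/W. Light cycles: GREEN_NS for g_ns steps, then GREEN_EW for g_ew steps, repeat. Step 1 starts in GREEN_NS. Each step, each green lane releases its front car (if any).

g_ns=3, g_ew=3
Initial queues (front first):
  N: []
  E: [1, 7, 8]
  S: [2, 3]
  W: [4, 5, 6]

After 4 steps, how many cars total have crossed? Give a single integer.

Answer: 4

Derivation:
Step 1 [NS]: N:empty,E:wait,S:car2-GO,W:wait | queues: N=0 E=3 S=1 W=3
Step 2 [NS]: N:empty,E:wait,S:car3-GO,W:wait | queues: N=0 E=3 S=0 W=3
Step 3 [NS]: N:empty,E:wait,S:empty,W:wait | queues: N=0 E=3 S=0 W=3
Step 4 [EW]: N:wait,E:car1-GO,S:wait,W:car4-GO | queues: N=0 E=2 S=0 W=2
Cars crossed by step 4: 4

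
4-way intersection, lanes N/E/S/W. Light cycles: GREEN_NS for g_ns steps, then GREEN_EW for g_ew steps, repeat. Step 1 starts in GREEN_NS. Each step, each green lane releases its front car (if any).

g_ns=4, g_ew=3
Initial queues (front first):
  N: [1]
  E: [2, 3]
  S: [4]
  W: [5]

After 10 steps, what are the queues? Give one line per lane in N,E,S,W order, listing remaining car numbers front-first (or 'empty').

Step 1 [NS]: N:car1-GO,E:wait,S:car4-GO,W:wait | queues: N=0 E=2 S=0 W=1
Step 2 [NS]: N:empty,E:wait,S:empty,W:wait | queues: N=0 E=2 S=0 W=1
Step 3 [NS]: N:empty,E:wait,S:empty,W:wait | queues: N=0 E=2 S=0 W=1
Step 4 [NS]: N:empty,E:wait,S:empty,W:wait | queues: N=0 E=2 S=0 W=1
Step 5 [EW]: N:wait,E:car2-GO,S:wait,W:car5-GO | queues: N=0 E=1 S=0 W=0
Step 6 [EW]: N:wait,E:car3-GO,S:wait,W:empty | queues: N=0 E=0 S=0 W=0

N: empty
E: empty
S: empty
W: empty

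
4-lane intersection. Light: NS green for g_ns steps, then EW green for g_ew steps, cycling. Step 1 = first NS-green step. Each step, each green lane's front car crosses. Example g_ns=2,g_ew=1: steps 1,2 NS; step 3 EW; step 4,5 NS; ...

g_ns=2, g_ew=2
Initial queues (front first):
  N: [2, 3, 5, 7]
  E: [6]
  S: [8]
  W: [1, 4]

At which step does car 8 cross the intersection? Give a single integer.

Step 1 [NS]: N:car2-GO,E:wait,S:car8-GO,W:wait | queues: N=3 E=1 S=0 W=2
Step 2 [NS]: N:car3-GO,E:wait,S:empty,W:wait | queues: N=2 E=1 S=0 W=2
Step 3 [EW]: N:wait,E:car6-GO,S:wait,W:car1-GO | queues: N=2 E=0 S=0 W=1
Step 4 [EW]: N:wait,E:empty,S:wait,W:car4-GO | queues: N=2 E=0 S=0 W=0
Step 5 [NS]: N:car5-GO,E:wait,S:empty,W:wait | queues: N=1 E=0 S=0 W=0
Step 6 [NS]: N:car7-GO,E:wait,S:empty,W:wait | queues: N=0 E=0 S=0 W=0
Car 8 crosses at step 1

1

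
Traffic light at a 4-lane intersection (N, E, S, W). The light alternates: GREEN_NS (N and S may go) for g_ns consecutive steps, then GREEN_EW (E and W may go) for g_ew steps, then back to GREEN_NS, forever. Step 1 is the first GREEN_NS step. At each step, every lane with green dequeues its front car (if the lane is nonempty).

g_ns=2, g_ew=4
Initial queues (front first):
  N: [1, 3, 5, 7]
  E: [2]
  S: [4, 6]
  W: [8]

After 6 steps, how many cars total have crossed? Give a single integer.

Answer: 6

Derivation:
Step 1 [NS]: N:car1-GO,E:wait,S:car4-GO,W:wait | queues: N=3 E=1 S=1 W=1
Step 2 [NS]: N:car3-GO,E:wait,S:car6-GO,W:wait | queues: N=2 E=1 S=0 W=1
Step 3 [EW]: N:wait,E:car2-GO,S:wait,W:car8-GO | queues: N=2 E=0 S=0 W=0
Step 4 [EW]: N:wait,E:empty,S:wait,W:empty | queues: N=2 E=0 S=0 W=0
Step 5 [EW]: N:wait,E:empty,S:wait,W:empty | queues: N=2 E=0 S=0 W=0
Step 6 [EW]: N:wait,E:empty,S:wait,W:empty | queues: N=2 E=0 S=0 W=0
Cars crossed by step 6: 6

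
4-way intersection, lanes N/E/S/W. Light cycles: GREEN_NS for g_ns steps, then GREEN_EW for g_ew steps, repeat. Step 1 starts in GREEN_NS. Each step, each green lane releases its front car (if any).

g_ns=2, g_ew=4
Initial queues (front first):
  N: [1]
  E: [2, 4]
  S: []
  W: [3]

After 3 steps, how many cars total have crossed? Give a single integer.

Step 1 [NS]: N:car1-GO,E:wait,S:empty,W:wait | queues: N=0 E=2 S=0 W=1
Step 2 [NS]: N:empty,E:wait,S:empty,W:wait | queues: N=0 E=2 S=0 W=1
Step 3 [EW]: N:wait,E:car2-GO,S:wait,W:car3-GO | queues: N=0 E=1 S=0 W=0
Cars crossed by step 3: 3

Answer: 3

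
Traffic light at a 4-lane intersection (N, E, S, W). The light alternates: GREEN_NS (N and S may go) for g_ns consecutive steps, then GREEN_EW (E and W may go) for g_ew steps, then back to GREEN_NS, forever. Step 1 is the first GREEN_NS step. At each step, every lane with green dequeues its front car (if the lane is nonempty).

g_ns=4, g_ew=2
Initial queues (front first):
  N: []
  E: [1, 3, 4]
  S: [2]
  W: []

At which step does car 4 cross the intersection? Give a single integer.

Step 1 [NS]: N:empty,E:wait,S:car2-GO,W:wait | queues: N=0 E=3 S=0 W=0
Step 2 [NS]: N:empty,E:wait,S:empty,W:wait | queues: N=0 E=3 S=0 W=0
Step 3 [NS]: N:empty,E:wait,S:empty,W:wait | queues: N=0 E=3 S=0 W=0
Step 4 [NS]: N:empty,E:wait,S:empty,W:wait | queues: N=0 E=3 S=0 W=0
Step 5 [EW]: N:wait,E:car1-GO,S:wait,W:empty | queues: N=0 E=2 S=0 W=0
Step 6 [EW]: N:wait,E:car3-GO,S:wait,W:empty | queues: N=0 E=1 S=0 W=0
Step 7 [NS]: N:empty,E:wait,S:empty,W:wait | queues: N=0 E=1 S=0 W=0
Step 8 [NS]: N:empty,E:wait,S:empty,W:wait | queues: N=0 E=1 S=0 W=0
Step 9 [NS]: N:empty,E:wait,S:empty,W:wait | queues: N=0 E=1 S=0 W=0
Step 10 [NS]: N:empty,E:wait,S:empty,W:wait | queues: N=0 E=1 S=0 W=0
Step 11 [EW]: N:wait,E:car4-GO,S:wait,W:empty | queues: N=0 E=0 S=0 W=0
Car 4 crosses at step 11

11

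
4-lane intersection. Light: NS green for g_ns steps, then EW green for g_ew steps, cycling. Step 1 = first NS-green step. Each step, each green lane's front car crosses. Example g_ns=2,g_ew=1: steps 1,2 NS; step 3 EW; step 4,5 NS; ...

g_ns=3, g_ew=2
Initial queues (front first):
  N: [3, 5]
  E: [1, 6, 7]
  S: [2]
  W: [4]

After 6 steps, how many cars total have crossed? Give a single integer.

Step 1 [NS]: N:car3-GO,E:wait,S:car2-GO,W:wait | queues: N=1 E=3 S=0 W=1
Step 2 [NS]: N:car5-GO,E:wait,S:empty,W:wait | queues: N=0 E=3 S=0 W=1
Step 3 [NS]: N:empty,E:wait,S:empty,W:wait | queues: N=0 E=3 S=0 W=1
Step 4 [EW]: N:wait,E:car1-GO,S:wait,W:car4-GO | queues: N=0 E=2 S=0 W=0
Step 5 [EW]: N:wait,E:car6-GO,S:wait,W:empty | queues: N=0 E=1 S=0 W=0
Step 6 [NS]: N:empty,E:wait,S:empty,W:wait | queues: N=0 E=1 S=0 W=0
Cars crossed by step 6: 6

Answer: 6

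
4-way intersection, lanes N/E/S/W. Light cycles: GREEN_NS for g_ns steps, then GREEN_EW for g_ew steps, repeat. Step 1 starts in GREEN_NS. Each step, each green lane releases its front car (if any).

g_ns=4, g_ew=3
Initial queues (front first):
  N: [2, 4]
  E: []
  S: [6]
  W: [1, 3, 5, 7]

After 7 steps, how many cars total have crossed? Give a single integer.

Answer: 6

Derivation:
Step 1 [NS]: N:car2-GO,E:wait,S:car6-GO,W:wait | queues: N=1 E=0 S=0 W=4
Step 2 [NS]: N:car4-GO,E:wait,S:empty,W:wait | queues: N=0 E=0 S=0 W=4
Step 3 [NS]: N:empty,E:wait,S:empty,W:wait | queues: N=0 E=0 S=0 W=4
Step 4 [NS]: N:empty,E:wait,S:empty,W:wait | queues: N=0 E=0 S=0 W=4
Step 5 [EW]: N:wait,E:empty,S:wait,W:car1-GO | queues: N=0 E=0 S=0 W=3
Step 6 [EW]: N:wait,E:empty,S:wait,W:car3-GO | queues: N=0 E=0 S=0 W=2
Step 7 [EW]: N:wait,E:empty,S:wait,W:car5-GO | queues: N=0 E=0 S=0 W=1
Cars crossed by step 7: 6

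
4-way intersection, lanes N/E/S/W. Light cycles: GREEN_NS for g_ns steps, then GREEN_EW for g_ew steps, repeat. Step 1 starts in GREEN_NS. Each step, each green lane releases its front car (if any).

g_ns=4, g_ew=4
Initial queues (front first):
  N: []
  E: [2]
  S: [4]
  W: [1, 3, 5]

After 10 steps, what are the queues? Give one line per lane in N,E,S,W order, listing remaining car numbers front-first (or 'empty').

Step 1 [NS]: N:empty,E:wait,S:car4-GO,W:wait | queues: N=0 E=1 S=0 W=3
Step 2 [NS]: N:empty,E:wait,S:empty,W:wait | queues: N=0 E=1 S=0 W=3
Step 3 [NS]: N:empty,E:wait,S:empty,W:wait | queues: N=0 E=1 S=0 W=3
Step 4 [NS]: N:empty,E:wait,S:empty,W:wait | queues: N=0 E=1 S=0 W=3
Step 5 [EW]: N:wait,E:car2-GO,S:wait,W:car1-GO | queues: N=0 E=0 S=0 W=2
Step 6 [EW]: N:wait,E:empty,S:wait,W:car3-GO | queues: N=0 E=0 S=0 W=1
Step 7 [EW]: N:wait,E:empty,S:wait,W:car5-GO | queues: N=0 E=0 S=0 W=0

N: empty
E: empty
S: empty
W: empty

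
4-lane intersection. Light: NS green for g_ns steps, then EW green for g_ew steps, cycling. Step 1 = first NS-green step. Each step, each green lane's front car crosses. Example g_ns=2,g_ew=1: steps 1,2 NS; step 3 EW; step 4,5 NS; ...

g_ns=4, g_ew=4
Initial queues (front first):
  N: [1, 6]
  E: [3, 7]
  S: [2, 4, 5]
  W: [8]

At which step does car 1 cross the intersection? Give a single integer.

Step 1 [NS]: N:car1-GO,E:wait,S:car2-GO,W:wait | queues: N=1 E=2 S=2 W=1
Step 2 [NS]: N:car6-GO,E:wait,S:car4-GO,W:wait | queues: N=0 E=2 S=1 W=1
Step 3 [NS]: N:empty,E:wait,S:car5-GO,W:wait | queues: N=0 E=2 S=0 W=1
Step 4 [NS]: N:empty,E:wait,S:empty,W:wait | queues: N=0 E=2 S=0 W=1
Step 5 [EW]: N:wait,E:car3-GO,S:wait,W:car8-GO | queues: N=0 E=1 S=0 W=0
Step 6 [EW]: N:wait,E:car7-GO,S:wait,W:empty | queues: N=0 E=0 S=0 W=0
Car 1 crosses at step 1

1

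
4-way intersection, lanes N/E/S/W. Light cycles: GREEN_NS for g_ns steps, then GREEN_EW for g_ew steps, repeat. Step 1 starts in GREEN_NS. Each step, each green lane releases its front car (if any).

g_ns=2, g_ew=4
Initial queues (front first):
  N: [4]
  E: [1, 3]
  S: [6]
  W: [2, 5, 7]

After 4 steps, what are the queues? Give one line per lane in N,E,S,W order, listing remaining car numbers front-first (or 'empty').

Step 1 [NS]: N:car4-GO,E:wait,S:car6-GO,W:wait | queues: N=0 E=2 S=0 W=3
Step 2 [NS]: N:empty,E:wait,S:empty,W:wait | queues: N=0 E=2 S=0 W=3
Step 3 [EW]: N:wait,E:car1-GO,S:wait,W:car2-GO | queues: N=0 E=1 S=0 W=2
Step 4 [EW]: N:wait,E:car3-GO,S:wait,W:car5-GO | queues: N=0 E=0 S=0 W=1

N: empty
E: empty
S: empty
W: 7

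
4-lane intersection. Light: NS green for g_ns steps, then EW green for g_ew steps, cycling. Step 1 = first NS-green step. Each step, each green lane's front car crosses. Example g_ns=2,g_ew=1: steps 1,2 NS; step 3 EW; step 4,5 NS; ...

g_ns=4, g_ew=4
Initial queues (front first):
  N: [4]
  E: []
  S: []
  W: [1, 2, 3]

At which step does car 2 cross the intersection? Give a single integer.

Step 1 [NS]: N:car4-GO,E:wait,S:empty,W:wait | queues: N=0 E=0 S=0 W=3
Step 2 [NS]: N:empty,E:wait,S:empty,W:wait | queues: N=0 E=0 S=0 W=3
Step 3 [NS]: N:empty,E:wait,S:empty,W:wait | queues: N=0 E=0 S=0 W=3
Step 4 [NS]: N:empty,E:wait,S:empty,W:wait | queues: N=0 E=0 S=0 W=3
Step 5 [EW]: N:wait,E:empty,S:wait,W:car1-GO | queues: N=0 E=0 S=0 W=2
Step 6 [EW]: N:wait,E:empty,S:wait,W:car2-GO | queues: N=0 E=0 S=0 W=1
Step 7 [EW]: N:wait,E:empty,S:wait,W:car3-GO | queues: N=0 E=0 S=0 W=0
Car 2 crosses at step 6

6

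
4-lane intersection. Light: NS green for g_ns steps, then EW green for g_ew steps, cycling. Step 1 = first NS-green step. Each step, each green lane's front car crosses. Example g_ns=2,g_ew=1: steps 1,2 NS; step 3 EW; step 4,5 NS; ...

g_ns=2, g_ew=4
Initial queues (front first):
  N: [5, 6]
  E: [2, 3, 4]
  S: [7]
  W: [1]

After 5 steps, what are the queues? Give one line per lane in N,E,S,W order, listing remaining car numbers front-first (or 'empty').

Step 1 [NS]: N:car5-GO,E:wait,S:car7-GO,W:wait | queues: N=1 E=3 S=0 W=1
Step 2 [NS]: N:car6-GO,E:wait,S:empty,W:wait | queues: N=0 E=3 S=0 W=1
Step 3 [EW]: N:wait,E:car2-GO,S:wait,W:car1-GO | queues: N=0 E=2 S=0 W=0
Step 4 [EW]: N:wait,E:car3-GO,S:wait,W:empty | queues: N=0 E=1 S=0 W=0
Step 5 [EW]: N:wait,E:car4-GO,S:wait,W:empty | queues: N=0 E=0 S=0 W=0

N: empty
E: empty
S: empty
W: empty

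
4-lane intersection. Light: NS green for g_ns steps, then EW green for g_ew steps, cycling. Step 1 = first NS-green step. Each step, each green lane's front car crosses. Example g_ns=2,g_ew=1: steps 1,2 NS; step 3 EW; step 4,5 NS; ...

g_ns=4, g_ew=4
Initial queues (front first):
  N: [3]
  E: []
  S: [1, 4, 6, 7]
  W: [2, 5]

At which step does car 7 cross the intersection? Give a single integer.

Step 1 [NS]: N:car3-GO,E:wait,S:car1-GO,W:wait | queues: N=0 E=0 S=3 W=2
Step 2 [NS]: N:empty,E:wait,S:car4-GO,W:wait | queues: N=0 E=0 S=2 W=2
Step 3 [NS]: N:empty,E:wait,S:car6-GO,W:wait | queues: N=0 E=0 S=1 W=2
Step 4 [NS]: N:empty,E:wait,S:car7-GO,W:wait | queues: N=0 E=0 S=0 W=2
Step 5 [EW]: N:wait,E:empty,S:wait,W:car2-GO | queues: N=0 E=0 S=0 W=1
Step 6 [EW]: N:wait,E:empty,S:wait,W:car5-GO | queues: N=0 E=0 S=0 W=0
Car 7 crosses at step 4

4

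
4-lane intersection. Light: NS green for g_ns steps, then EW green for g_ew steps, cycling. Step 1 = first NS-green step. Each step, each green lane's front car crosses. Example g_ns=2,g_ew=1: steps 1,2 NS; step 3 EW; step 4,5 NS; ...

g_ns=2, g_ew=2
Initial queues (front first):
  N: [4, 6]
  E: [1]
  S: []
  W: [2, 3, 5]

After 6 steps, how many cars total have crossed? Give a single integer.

Step 1 [NS]: N:car4-GO,E:wait,S:empty,W:wait | queues: N=1 E=1 S=0 W=3
Step 2 [NS]: N:car6-GO,E:wait,S:empty,W:wait | queues: N=0 E=1 S=0 W=3
Step 3 [EW]: N:wait,E:car1-GO,S:wait,W:car2-GO | queues: N=0 E=0 S=0 W=2
Step 4 [EW]: N:wait,E:empty,S:wait,W:car3-GO | queues: N=0 E=0 S=0 W=1
Step 5 [NS]: N:empty,E:wait,S:empty,W:wait | queues: N=0 E=0 S=0 W=1
Step 6 [NS]: N:empty,E:wait,S:empty,W:wait | queues: N=0 E=0 S=0 W=1
Cars crossed by step 6: 5

Answer: 5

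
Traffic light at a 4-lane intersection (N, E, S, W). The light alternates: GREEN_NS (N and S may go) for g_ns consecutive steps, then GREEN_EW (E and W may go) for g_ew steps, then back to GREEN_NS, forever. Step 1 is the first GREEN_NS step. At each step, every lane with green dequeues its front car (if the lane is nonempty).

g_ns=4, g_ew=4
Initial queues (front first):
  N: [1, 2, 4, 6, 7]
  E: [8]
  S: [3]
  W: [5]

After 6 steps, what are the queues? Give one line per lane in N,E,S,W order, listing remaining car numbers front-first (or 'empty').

Step 1 [NS]: N:car1-GO,E:wait,S:car3-GO,W:wait | queues: N=4 E=1 S=0 W=1
Step 2 [NS]: N:car2-GO,E:wait,S:empty,W:wait | queues: N=3 E=1 S=0 W=1
Step 3 [NS]: N:car4-GO,E:wait,S:empty,W:wait | queues: N=2 E=1 S=0 W=1
Step 4 [NS]: N:car6-GO,E:wait,S:empty,W:wait | queues: N=1 E=1 S=0 W=1
Step 5 [EW]: N:wait,E:car8-GO,S:wait,W:car5-GO | queues: N=1 E=0 S=0 W=0
Step 6 [EW]: N:wait,E:empty,S:wait,W:empty | queues: N=1 E=0 S=0 W=0

N: 7
E: empty
S: empty
W: empty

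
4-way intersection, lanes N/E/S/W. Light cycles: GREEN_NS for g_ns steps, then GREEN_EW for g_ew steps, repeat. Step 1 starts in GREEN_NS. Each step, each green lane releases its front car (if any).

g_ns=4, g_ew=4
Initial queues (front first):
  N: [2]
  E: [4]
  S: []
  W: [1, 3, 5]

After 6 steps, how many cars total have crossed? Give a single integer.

Step 1 [NS]: N:car2-GO,E:wait,S:empty,W:wait | queues: N=0 E=1 S=0 W=3
Step 2 [NS]: N:empty,E:wait,S:empty,W:wait | queues: N=0 E=1 S=0 W=3
Step 3 [NS]: N:empty,E:wait,S:empty,W:wait | queues: N=0 E=1 S=0 W=3
Step 4 [NS]: N:empty,E:wait,S:empty,W:wait | queues: N=0 E=1 S=0 W=3
Step 5 [EW]: N:wait,E:car4-GO,S:wait,W:car1-GO | queues: N=0 E=0 S=0 W=2
Step 6 [EW]: N:wait,E:empty,S:wait,W:car3-GO | queues: N=0 E=0 S=0 W=1
Cars crossed by step 6: 4

Answer: 4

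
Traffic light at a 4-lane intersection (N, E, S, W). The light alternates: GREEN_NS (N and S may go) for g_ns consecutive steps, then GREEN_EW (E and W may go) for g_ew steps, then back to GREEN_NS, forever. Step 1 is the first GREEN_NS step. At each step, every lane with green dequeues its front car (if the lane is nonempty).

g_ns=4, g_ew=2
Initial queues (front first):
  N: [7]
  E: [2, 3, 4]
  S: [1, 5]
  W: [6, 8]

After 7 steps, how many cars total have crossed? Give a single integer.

Step 1 [NS]: N:car7-GO,E:wait,S:car1-GO,W:wait | queues: N=0 E=3 S=1 W=2
Step 2 [NS]: N:empty,E:wait,S:car5-GO,W:wait | queues: N=0 E=3 S=0 W=2
Step 3 [NS]: N:empty,E:wait,S:empty,W:wait | queues: N=0 E=3 S=0 W=2
Step 4 [NS]: N:empty,E:wait,S:empty,W:wait | queues: N=0 E=3 S=0 W=2
Step 5 [EW]: N:wait,E:car2-GO,S:wait,W:car6-GO | queues: N=0 E=2 S=0 W=1
Step 6 [EW]: N:wait,E:car3-GO,S:wait,W:car8-GO | queues: N=0 E=1 S=0 W=0
Step 7 [NS]: N:empty,E:wait,S:empty,W:wait | queues: N=0 E=1 S=0 W=0
Cars crossed by step 7: 7

Answer: 7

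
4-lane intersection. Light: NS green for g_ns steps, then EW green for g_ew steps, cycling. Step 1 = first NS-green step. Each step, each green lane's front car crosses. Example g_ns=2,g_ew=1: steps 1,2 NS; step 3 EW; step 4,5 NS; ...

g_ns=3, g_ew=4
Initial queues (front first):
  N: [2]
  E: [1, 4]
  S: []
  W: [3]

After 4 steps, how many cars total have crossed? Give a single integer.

Step 1 [NS]: N:car2-GO,E:wait,S:empty,W:wait | queues: N=0 E=2 S=0 W=1
Step 2 [NS]: N:empty,E:wait,S:empty,W:wait | queues: N=0 E=2 S=0 W=1
Step 3 [NS]: N:empty,E:wait,S:empty,W:wait | queues: N=0 E=2 S=0 W=1
Step 4 [EW]: N:wait,E:car1-GO,S:wait,W:car3-GO | queues: N=0 E=1 S=0 W=0
Cars crossed by step 4: 3

Answer: 3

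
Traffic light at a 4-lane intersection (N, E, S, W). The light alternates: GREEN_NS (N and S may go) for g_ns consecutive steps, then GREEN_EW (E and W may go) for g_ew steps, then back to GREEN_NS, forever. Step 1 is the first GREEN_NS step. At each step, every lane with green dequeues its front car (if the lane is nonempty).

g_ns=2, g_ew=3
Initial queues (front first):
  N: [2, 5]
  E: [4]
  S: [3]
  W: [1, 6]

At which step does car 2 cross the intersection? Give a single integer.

Step 1 [NS]: N:car2-GO,E:wait,S:car3-GO,W:wait | queues: N=1 E=1 S=0 W=2
Step 2 [NS]: N:car5-GO,E:wait,S:empty,W:wait | queues: N=0 E=1 S=0 W=2
Step 3 [EW]: N:wait,E:car4-GO,S:wait,W:car1-GO | queues: N=0 E=0 S=0 W=1
Step 4 [EW]: N:wait,E:empty,S:wait,W:car6-GO | queues: N=0 E=0 S=0 W=0
Car 2 crosses at step 1

1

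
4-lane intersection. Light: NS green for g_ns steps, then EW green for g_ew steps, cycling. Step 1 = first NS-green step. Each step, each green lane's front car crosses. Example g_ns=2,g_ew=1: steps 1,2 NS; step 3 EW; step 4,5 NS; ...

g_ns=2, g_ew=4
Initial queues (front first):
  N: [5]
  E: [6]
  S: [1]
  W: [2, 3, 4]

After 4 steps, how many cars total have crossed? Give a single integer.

Step 1 [NS]: N:car5-GO,E:wait,S:car1-GO,W:wait | queues: N=0 E=1 S=0 W=3
Step 2 [NS]: N:empty,E:wait,S:empty,W:wait | queues: N=0 E=1 S=0 W=3
Step 3 [EW]: N:wait,E:car6-GO,S:wait,W:car2-GO | queues: N=0 E=0 S=0 W=2
Step 4 [EW]: N:wait,E:empty,S:wait,W:car3-GO | queues: N=0 E=0 S=0 W=1
Cars crossed by step 4: 5

Answer: 5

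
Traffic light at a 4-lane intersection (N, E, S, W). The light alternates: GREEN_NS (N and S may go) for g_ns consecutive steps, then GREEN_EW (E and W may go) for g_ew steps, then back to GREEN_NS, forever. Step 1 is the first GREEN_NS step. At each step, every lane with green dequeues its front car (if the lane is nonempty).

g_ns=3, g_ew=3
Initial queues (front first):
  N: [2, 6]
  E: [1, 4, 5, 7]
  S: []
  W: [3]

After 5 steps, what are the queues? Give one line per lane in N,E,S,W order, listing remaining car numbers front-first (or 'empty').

Step 1 [NS]: N:car2-GO,E:wait,S:empty,W:wait | queues: N=1 E=4 S=0 W=1
Step 2 [NS]: N:car6-GO,E:wait,S:empty,W:wait | queues: N=0 E=4 S=0 W=1
Step 3 [NS]: N:empty,E:wait,S:empty,W:wait | queues: N=0 E=4 S=0 W=1
Step 4 [EW]: N:wait,E:car1-GO,S:wait,W:car3-GO | queues: N=0 E=3 S=0 W=0
Step 5 [EW]: N:wait,E:car4-GO,S:wait,W:empty | queues: N=0 E=2 S=0 W=0

N: empty
E: 5 7
S: empty
W: empty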